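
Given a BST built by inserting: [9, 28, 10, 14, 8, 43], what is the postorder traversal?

Tree insertion order: [9, 28, 10, 14, 8, 43]
Tree (level-order array): [9, 8, 28, None, None, 10, 43, None, 14]
Postorder traversal: [8, 14, 10, 43, 28, 9]


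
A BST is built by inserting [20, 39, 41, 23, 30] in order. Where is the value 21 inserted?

Starting tree (level order): [20, None, 39, 23, 41, None, 30]
Insertion path: 20 -> 39 -> 23
Result: insert 21 as left child of 23
Final tree (level order): [20, None, 39, 23, 41, 21, 30]


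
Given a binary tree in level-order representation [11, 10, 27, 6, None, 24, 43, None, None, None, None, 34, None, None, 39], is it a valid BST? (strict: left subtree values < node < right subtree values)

Level-order array: [11, 10, 27, 6, None, 24, 43, None, None, None, None, 34, None, None, 39]
Validate using subtree bounds (lo, hi): at each node, require lo < value < hi,
then recurse left with hi=value and right with lo=value.
Preorder trace (stopping at first violation):
  at node 11 with bounds (-inf, +inf): OK
  at node 10 with bounds (-inf, 11): OK
  at node 6 with bounds (-inf, 10): OK
  at node 27 with bounds (11, +inf): OK
  at node 24 with bounds (11, 27): OK
  at node 43 with bounds (27, +inf): OK
  at node 34 with bounds (27, 43): OK
  at node 39 with bounds (34, 43): OK
No violation found at any node.
Result: Valid BST


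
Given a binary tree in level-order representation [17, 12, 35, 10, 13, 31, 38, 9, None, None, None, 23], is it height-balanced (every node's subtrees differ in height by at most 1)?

Tree (level-order array): [17, 12, 35, 10, 13, 31, 38, 9, None, None, None, 23]
Definition: a tree is height-balanced if, at every node, |h(left) - h(right)| <= 1 (empty subtree has height -1).
Bottom-up per-node check:
  node 9: h_left=-1, h_right=-1, diff=0 [OK], height=0
  node 10: h_left=0, h_right=-1, diff=1 [OK], height=1
  node 13: h_left=-1, h_right=-1, diff=0 [OK], height=0
  node 12: h_left=1, h_right=0, diff=1 [OK], height=2
  node 23: h_left=-1, h_right=-1, diff=0 [OK], height=0
  node 31: h_left=0, h_right=-1, diff=1 [OK], height=1
  node 38: h_left=-1, h_right=-1, diff=0 [OK], height=0
  node 35: h_left=1, h_right=0, diff=1 [OK], height=2
  node 17: h_left=2, h_right=2, diff=0 [OK], height=3
All nodes satisfy the balance condition.
Result: Balanced


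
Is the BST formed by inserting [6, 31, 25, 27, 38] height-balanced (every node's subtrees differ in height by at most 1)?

Tree (level-order array): [6, None, 31, 25, 38, None, 27]
Definition: a tree is height-balanced if, at every node, |h(left) - h(right)| <= 1 (empty subtree has height -1).
Bottom-up per-node check:
  node 27: h_left=-1, h_right=-1, diff=0 [OK], height=0
  node 25: h_left=-1, h_right=0, diff=1 [OK], height=1
  node 38: h_left=-1, h_right=-1, diff=0 [OK], height=0
  node 31: h_left=1, h_right=0, diff=1 [OK], height=2
  node 6: h_left=-1, h_right=2, diff=3 [FAIL (|-1-2|=3 > 1)], height=3
Node 6 violates the condition: |-1 - 2| = 3 > 1.
Result: Not balanced


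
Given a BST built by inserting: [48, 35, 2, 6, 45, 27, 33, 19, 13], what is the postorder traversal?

Tree insertion order: [48, 35, 2, 6, 45, 27, 33, 19, 13]
Tree (level-order array): [48, 35, None, 2, 45, None, 6, None, None, None, 27, 19, 33, 13]
Postorder traversal: [13, 19, 33, 27, 6, 2, 45, 35, 48]


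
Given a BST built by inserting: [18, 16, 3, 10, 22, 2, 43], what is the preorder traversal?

Tree insertion order: [18, 16, 3, 10, 22, 2, 43]
Tree (level-order array): [18, 16, 22, 3, None, None, 43, 2, 10]
Preorder traversal: [18, 16, 3, 2, 10, 22, 43]


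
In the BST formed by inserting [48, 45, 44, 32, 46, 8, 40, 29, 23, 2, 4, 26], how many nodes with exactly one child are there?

Tree built from: [48, 45, 44, 32, 46, 8, 40, 29, 23, 2, 4, 26]
Tree (level-order array): [48, 45, None, 44, 46, 32, None, None, None, 8, 40, 2, 29, None, None, None, 4, 23, None, None, None, None, 26]
Rule: These are nodes with exactly 1 non-null child.
Per-node child counts:
  node 48: 1 child(ren)
  node 45: 2 child(ren)
  node 44: 1 child(ren)
  node 32: 2 child(ren)
  node 8: 2 child(ren)
  node 2: 1 child(ren)
  node 4: 0 child(ren)
  node 29: 1 child(ren)
  node 23: 1 child(ren)
  node 26: 0 child(ren)
  node 40: 0 child(ren)
  node 46: 0 child(ren)
Matching nodes: [48, 44, 2, 29, 23]
Count of nodes with exactly one child: 5


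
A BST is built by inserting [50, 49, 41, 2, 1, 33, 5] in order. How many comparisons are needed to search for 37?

Search path for 37: 50 -> 49 -> 41 -> 2 -> 33
Found: False
Comparisons: 5


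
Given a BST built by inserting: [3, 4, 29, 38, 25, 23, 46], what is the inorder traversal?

Tree insertion order: [3, 4, 29, 38, 25, 23, 46]
Tree (level-order array): [3, None, 4, None, 29, 25, 38, 23, None, None, 46]
Inorder traversal: [3, 4, 23, 25, 29, 38, 46]


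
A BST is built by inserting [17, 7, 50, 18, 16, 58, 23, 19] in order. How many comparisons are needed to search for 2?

Search path for 2: 17 -> 7
Found: False
Comparisons: 2


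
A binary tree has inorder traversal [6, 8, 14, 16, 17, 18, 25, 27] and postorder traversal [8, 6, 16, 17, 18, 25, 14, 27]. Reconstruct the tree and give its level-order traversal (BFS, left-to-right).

Inorder:   [6, 8, 14, 16, 17, 18, 25, 27]
Postorder: [8, 6, 16, 17, 18, 25, 14, 27]
Algorithm: postorder visits root last, so walk postorder right-to-left;
each value is the root of the current inorder slice — split it at that
value, recurse on the right subtree first, then the left.
Recursive splits:
  root=27; inorder splits into left=[6, 8, 14, 16, 17, 18, 25], right=[]
  root=14; inorder splits into left=[6, 8], right=[16, 17, 18, 25]
  root=25; inorder splits into left=[16, 17, 18], right=[]
  root=18; inorder splits into left=[16, 17], right=[]
  root=17; inorder splits into left=[16], right=[]
  root=16; inorder splits into left=[], right=[]
  root=6; inorder splits into left=[], right=[8]
  root=8; inorder splits into left=[], right=[]
Reconstructed level-order: [27, 14, 6, 25, 8, 18, 17, 16]


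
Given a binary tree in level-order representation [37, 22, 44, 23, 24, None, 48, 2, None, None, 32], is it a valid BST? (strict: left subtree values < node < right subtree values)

Level-order array: [37, 22, 44, 23, 24, None, 48, 2, None, None, 32]
Validate using subtree bounds (lo, hi): at each node, require lo < value < hi,
then recurse left with hi=value and right with lo=value.
Preorder trace (stopping at first violation):
  at node 37 with bounds (-inf, +inf): OK
  at node 22 with bounds (-inf, 37): OK
  at node 23 with bounds (-inf, 22): VIOLATION
Node 23 violates its bound: not (-inf < 23 < 22).
Result: Not a valid BST


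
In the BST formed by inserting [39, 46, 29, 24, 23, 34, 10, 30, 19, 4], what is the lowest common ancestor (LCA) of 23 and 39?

Tree insertion order: [39, 46, 29, 24, 23, 34, 10, 30, 19, 4]
Tree (level-order array): [39, 29, 46, 24, 34, None, None, 23, None, 30, None, 10, None, None, None, 4, 19]
In a BST, the LCA of p=23, q=39 is the first node v on the
root-to-leaf path with p <= v <= q (go left if both < v, right if both > v).
Walk from root:
  at 39: 23 <= 39 <= 39, this is the LCA
LCA = 39


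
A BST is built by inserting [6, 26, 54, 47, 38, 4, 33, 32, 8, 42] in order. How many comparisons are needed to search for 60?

Search path for 60: 6 -> 26 -> 54
Found: False
Comparisons: 3


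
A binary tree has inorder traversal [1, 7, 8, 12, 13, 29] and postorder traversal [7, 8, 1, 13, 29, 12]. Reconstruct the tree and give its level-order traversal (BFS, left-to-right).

Inorder:   [1, 7, 8, 12, 13, 29]
Postorder: [7, 8, 1, 13, 29, 12]
Algorithm: postorder visits root last, so walk postorder right-to-left;
each value is the root of the current inorder slice — split it at that
value, recurse on the right subtree first, then the left.
Recursive splits:
  root=12; inorder splits into left=[1, 7, 8], right=[13, 29]
  root=29; inorder splits into left=[13], right=[]
  root=13; inorder splits into left=[], right=[]
  root=1; inorder splits into left=[], right=[7, 8]
  root=8; inorder splits into left=[7], right=[]
  root=7; inorder splits into left=[], right=[]
Reconstructed level-order: [12, 1, 29, 8, 13, 7]


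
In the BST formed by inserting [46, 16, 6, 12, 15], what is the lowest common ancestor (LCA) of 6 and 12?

Tree insertion order: [46, 16, 6, 12, 15]
Tree (level-order array): [46, 16, None, 6, None, None, 12, None, 15]
In a BST, the LCA of p=6, q=12 is the first node v on the
root-to-leaf path with p <= v <= q (go left if both < v, right if both > v).
Walk from root:
  at 46: both 6 and 12 < 46, go left
  at 16: both 6 and 12 < 16, go left
  at 6: 6 <= 6 <= 12, this is the LCA
LCA = 6


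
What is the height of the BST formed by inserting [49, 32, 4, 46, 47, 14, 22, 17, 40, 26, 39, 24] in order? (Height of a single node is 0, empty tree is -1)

Insertion order: [49, 32, 4, 46, 47, 14, 22, 17, 40, 26, 39, 24]
Tree (level-order array): [49, 32, None, 4, 46, None, 14, 40, 47, None, 22, 39, None, None, None, 17, 26, None, None, None, None, 24]
Compute height bottom-up (empty subtree = -1):
  height(17) = 1 + max(-1, -1) = 0
  height(24) = 1 + max(-1, -1) = 0
  height(26) = 1 + max(0, -1) = 1
  height(22) = 1 + max(0, 1) = 2
  height(14) = 1 + max(-1, 2) = 3
  height(4) = 1 + max(-1, 3) = 4
  height(39) = 1 + max(-1, -1) = 0
  height(40) = 1 + max(0, -1) = 1
  height(47) = 1 + max(-1, -1) = 0
  height(46) = 1 + max(1, 0) = 2
  height(32) = 1 + max(4, 2) = 5
  height(49) = 1 + max(5, -1) = 6
Height = 6


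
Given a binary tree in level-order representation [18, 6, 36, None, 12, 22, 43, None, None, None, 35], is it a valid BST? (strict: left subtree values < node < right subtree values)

Level-order array: [18, 6, 36, None, 12, 22, 43, None, None, None, 35]
Validate using subtree bounds (lo, hi): at each node, require lo < value < hi,
then recurse left with hi=value and right with lo=value.
Preorder trace (stopping at first violation):
  at node 18 with bounds (-inf, +inf): OK
  at node 6 with bounds (-inf, 18): OK
  at node 12 with bounds (6, 18): OK
  at node 36 with bounds (18, +inf): OK
  at node 22 with bounds (18, 36): OK
  at node 35 with bounds (22, 36): OK
  at node 43 with bounds (36, +inf): OK
No violation found at any node.
Result: Valid BST


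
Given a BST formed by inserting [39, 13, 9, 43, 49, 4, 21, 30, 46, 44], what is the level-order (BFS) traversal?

Tree insertion order: [39, 13, 9, 43, 49, 4, 21, 30, 46, 44]
Tree (level-order array): [39, 13, 43, 9, 21, None, 49, 4, None, None, 30, 46, None, None, None, None, None, 44]
BFS from the root, enqueuing left then right child of each popped node:
  queue [39] -> pop 39, enqueue [13, 43], visited so far: [39]
  queue [13, 43] -> pop 13, enqueue [9, 21], visited so far: [39, 13]
  queue [43, 9, 21] -> pop 43, enqueue [49], visited so far: [39, 13, 43]
  queue [9, 21, 49] -> pop 9, enqueue [4], visited so far: [39, 13, 43, 9]
  queue [21, 49, 4] -> pop 21, enqueue [30], visited so far: [39, 13, 43, 9, 21]
  queue [49, 4, 30] -> pop 49, enqueue [46], visited so far: [39, 13, 43, 9, 21, 49]
  queue [4, 30, 46] -> pop 4, enqueue [none], visited so far: [39, 13, 43, 9, 21, 49, 4]
  queue [30, 46] -> pop 30, enqueue [none], visited so far: [39, 13, 43, 9, 21, 49, 4, 30]
  queue [46] -> pop 46, enqueue [44], visited so far: [39, 13, 43, 9, 21, 49, 4, 30, 46]
  queue [44] -> pop 44, enqueue [none], visited so far: [39, 13, 43, 9, 21, 49, 4, 30, 46, 44]
Result: [39, 13, 43, 9, 21, 49, 4, 30, 46, 44]


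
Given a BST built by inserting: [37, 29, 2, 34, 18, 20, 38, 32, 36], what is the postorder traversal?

Tree insertion order: [37, 29, 2, 34, 18, 20, 38, 32, 36]
Tree (level-order array): [37, 29, 38, 2, 34, None, None, None, 18, 32, 36, None, 20]
Postorder traversal: [20, 18, 2, 32, 36, 34, 29, 38, 37]


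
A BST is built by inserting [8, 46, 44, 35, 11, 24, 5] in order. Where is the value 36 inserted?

Starting tree (level order): [8, 5, 46, None, None, 44, None, 35, None, 11, None, None, 24]
Insertion path: 8 -> 46 -> 44 -> 35
Result: insert 36 as right child of 35
Final tree (level order): [8, 5, 46, None, None, 44, None, 35, None, 11, 36, None, 24]


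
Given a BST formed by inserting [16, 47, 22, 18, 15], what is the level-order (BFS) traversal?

Tree insertion order: [16, 47, 22, 18, 15]
Tree (level-order array): [16, 15, 47, None, None, 22, None, 18]
BFS from the root, enqueuing left then right child of each popped node:
  queue [16] -> pop 16, enqueue [15, 47], visited so far: [16]
  queue [15, 47] -> pop 15, enqueue [none], visited so far: [16, 15]
  queue [47] -> pop 47, enqueue [22], visited so far: [16, 15, 47]
  queue [22] -> pop 22, enqueue [18], visited so far: [16, 15, 47, 22]
  queue [18] -> pop 18, enqueue [none], visited so far: [16, 15, 47, 22, 18]
Result: [16, 15, 47, 22, 18]


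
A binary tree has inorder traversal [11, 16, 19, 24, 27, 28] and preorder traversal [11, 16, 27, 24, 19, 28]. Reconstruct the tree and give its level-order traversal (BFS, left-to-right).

Inorder:  [11, 16, 19, 24, 27, 28]
Preorder: [11, 16, 27, 24, 19, 28]
Algorithm: preorder visits root first, so consume preorder in order;
for each root, split the current inorder slice at that value into
left-subtree inorder and right-subtree inorder, then recurse.
Recursive splits:
  root=11; inorder splits into left=[], right=[16, 19, 24, 27, 28]
  root=16; inorder splits into left=[], right=[19, 24, 27, 28]
  root=27; inorder splits into left=[19, 24], right=[28]
  root=24; inorder splits into left=[19], right=[]
  root=19; inorder splits into left=[], right=[]
  root=28; inorder splits into left=[], right=[]
Reconstructed level-order: [11, 16, 27, 24, 28, 19]


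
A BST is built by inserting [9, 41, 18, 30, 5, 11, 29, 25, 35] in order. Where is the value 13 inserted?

Starting tree (level order): [9, 5, 41, None, None, 18, None, 11, 30, None, None, 29, 35, 25]
Insertion path: 9 -> 41 -> 18 -> 11
Result: insert 13 as right child of 11
Final tree (level order): [9, 5, 41, None, None, 18, None, 11, 30, None, 13, 29, 35, None, None, 25]


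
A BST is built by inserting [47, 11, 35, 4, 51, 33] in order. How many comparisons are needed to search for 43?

Search path for 43: 47 -> 11 -> 35
Found: False
Comparisons: 3


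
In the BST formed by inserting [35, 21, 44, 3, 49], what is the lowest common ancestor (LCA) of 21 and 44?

Tree insertion order: [35, 21, 44, 3, 49]
Tree (level-order array): [35, 21, 44, 3, None, None, 49]
In a BST, the LCA of p=21, q=44 is the first node v on the
root-to-leaf path with p <= v <= q (go left if both < v, right if both > v).
Walk from root:
  at 35: 21 <= 35 <= 44, this is the LCA
LCA = 35


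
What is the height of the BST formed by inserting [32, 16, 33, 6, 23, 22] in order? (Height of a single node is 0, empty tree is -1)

Insertion order: [32, 16, 33, 6, 23, 22]
Tree (level-order array): [32, 16, 33, 6, 23, None, None, None, None, 22]
Compute height bottom-up (empty subtree = -1):
  height(6) = 1 + max(-1, -1) = 0
  height(22) = 1 + max(-1, -1) = 0
  height(23) = 1 + max(0, -1) = 1
  height(16) = 1 + max(0, 1) = 2
  height(33) = 1 + max(-1, -1) = 0
  height(32) = 1 + max(2, 0) = 3
Height = 3


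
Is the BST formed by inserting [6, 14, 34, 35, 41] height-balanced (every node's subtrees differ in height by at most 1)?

Tree (level-order array): [6, None, 14, None, 34, None, 35, None, 41]
Definition: a tree is height-balanced if, at every node, |h(left) - h(right)| <= 1 (empty subtree has height -1).
Bottom-up per-node check:
  node 41: h_left=-1, h_right=-1, diff=0 [OK], height=0
  node 35: h_left=-1, h_right=0, diff=1 [OK], height=1
  node 34: h_left=-1, h_right=1, diff=2 [FAIL (|-1-1|=2 > 1)], height=2
  node 14: h_left=-1, h_right=2, diff=3 [FAIL (|-1-2|=3 > 1)], height=3
  node 6: h_left=-1, h_right=3, diff=4 [FAIL (|-1-3|=4 > 1)], height=4
Node 34 violates the condition: |-1 - 1| = 2 > 1.
Result: Not balanced


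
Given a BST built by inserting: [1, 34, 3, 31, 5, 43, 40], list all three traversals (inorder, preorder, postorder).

Tree insertion order: [1, 34, 3, 31, 5, 43, 40]
Tree (level-order array): [1, None, 34, 3, 43, None, 31, 40, None, 5]
Inorder (L, root, R): [1, 3, 5, 31, 34, 40, 43]
Preorder (root, L, R): [1, 34, 3, 31, 5, 43, 40]
Postorder (L, R, root): [5, 31, 3, 40, 43, 34, 1]


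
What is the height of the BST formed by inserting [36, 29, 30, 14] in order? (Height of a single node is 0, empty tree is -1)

Insertion order: [36, 29, 30, 14]
Tree (level-order array): [36, 29, None, 14, 30]
Compute height bottom-up (empty subtree = -1):
  height(14) = 1 + max(-1, -1) = 0
  height(30) = 1 + max(-1, -1) = 0
  height(29) = 1 + max(0, 0) = 1
  height(36) = 1 + max(1, -1) = 2
Height = 2


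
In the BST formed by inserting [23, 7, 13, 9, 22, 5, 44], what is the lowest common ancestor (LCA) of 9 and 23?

Tree insertion order: [23, 7, 13, 9, 22, 5, 44]
Tree (level-order array): [23, 7, 44, 5, 13, None, None, None, None, 9, 22]
In a BST, the LCA of p=9, q=23 is the first node v on the
root-to-leaf path with p <= v <= q (go left if both < v, right if both > v).
Walk from root:
  at 23: 9 <= 23 <= 23, this is the LCA
LCA = 23


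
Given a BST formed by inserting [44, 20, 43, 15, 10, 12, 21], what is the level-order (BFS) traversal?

Tree insertion order: [44, 20, 43, 15, 10, 12, 21]
Tree (level-order array): [44, 20, None, 15, 43, 10, None, 21, None, None, 12]
BFS from the root, enqueuing left then right child of each popped node:
  queue [44] -> pop 44, enqueue [20], visited so far: [44]
  queue [20] -> pop 20, enqueue [15, 43], visited so far: [44, 20]
  queue [15, 43] -> pop 15, enqueue [10], visited so far: [44, 20, 15]
  queue [43, 10] -> pop 43, enqueue [21], visited so far: [44, 20, 15, 43]
  queue [10, 21] -> pop 10, enqueue [12], visited so far: [44, 20, 15, 43, 10]
  queue [21, 12] -> pop 21, enqueue [none], visited so far: [44, 20, 15, 43, 10, 21]
  queue [12] -> pop 12, enqueue [none], visited so far: [44, 20, 15, 43, 10, 21, 12]
Result: [44, 20, 15, 43, 10, 21, 12]


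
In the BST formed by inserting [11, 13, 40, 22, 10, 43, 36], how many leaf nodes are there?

Tree built from: [11, 13, 40, 22, 10, 43, 36]
Tree (level-order array): [11, 10, 13, None, None, None, 40, 22, 43, None, 36]
Rule: A leaf has 0 children.
Per-node child counts:
  node 11: 2 child(ren)
  node 10: 0 child(ren)
  node 13: 1 child(ren)
  node 40: 2 child(ren)
  node 22: 1 child(ren)
  node 36: 0 child(ren)
  node 43: 0 child(ren)
Matching nodes: [10, 36, 43]
Count of leaf nodes: 3


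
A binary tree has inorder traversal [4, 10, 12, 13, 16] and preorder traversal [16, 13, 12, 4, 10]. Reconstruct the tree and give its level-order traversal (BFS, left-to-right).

Inorder:  [4, 10, 12, 13, 16]
Preorder: [16, 13, 12, 4, 10]
Algorithm: preorder visits root first, so consume preorder in order;
for each root, split the current inorder slice at that value into
left-subtree inorder and right-subtree inorder, then recurse.
Recursive splits:
  root=16; inorder splits into left=[4, 10, 12, 13], right=[]
  root=13; inorder splits into left=[4, 10, 12], right=[]
  root=12; inorder splits into left=[4, 10], right=[]
  root=4; inorder splits into left=[], right=[10]
  root=10; inorder splits into left=[], right=[]
Reconstructed level-order: [16, 13, 12, 4, 10]


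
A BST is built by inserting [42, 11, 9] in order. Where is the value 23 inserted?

Starting tree (level order): [42, 11, None, 9]
Insertion path: 42 -> 11
Result: insert 23 as right child of 11
Final tree (level order): [42, 11, None, 9, 23]


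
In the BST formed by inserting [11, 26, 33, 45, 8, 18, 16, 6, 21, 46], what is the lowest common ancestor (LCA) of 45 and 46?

Tree insertion order: [11, 26, 33, 45, 8, 18, 16, 6, 21, 46]
Tree (level-order array): [11, 8, 26, 6, None, 18, 33, None, None, 16, 21, None, 45, None, None, None, None, None, 46]
In a BST, the LCA of p=45, q=46 is the first node v on the
root-to-leaf path with p <= v <= q (go left if both < v, right if both > v).
Walk from root:
  at 11: both 45 and 46 > 11, go right
  at 26: both 45 and 46 > 26, go right
  at 33: both 45 and 46 > 33, go right
  at 45: 45 <= 45 <= 46, this is the LCA
LCA = 45


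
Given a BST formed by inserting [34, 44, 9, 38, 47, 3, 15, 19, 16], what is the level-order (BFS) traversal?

Tree insertion order: [34, 44, 9, 38, 47, 3, 15, 19, 16]
Tree (level-order array): [34, 9, 44, 3, 15, 38, 47, None, None, None, 19, None, None, None, None, 16]
BFS from the root, enqueuing left then right child of each popped node:
  queue [34] -> pop 34, enqueue [9, 44], visited so far: [34]
  queue [9, 44] -> pop 9, enqueue [3, 15], visited so far: [34, 9]
  queue [44, 3, 15] -> pop 44, enqueue [38, 47], visited so far: [34, 9, 44]
  queue [3, 15, 38, 47] -> pop 3, enqueue [none], visited so far: [34, 9, 44, 3]
  queue [15, 38, 47] -> pop 15, enqueue [19], visited so far: [34, 9, 44, 3, 15]
  queue [38, 47, 19] -> pop 38, enqueue [none], visited so far: [34, 9, 44, 3, 15, 38]
  queue [47, 19] -> pop 47, enqueue [none], visited so far: [34, 9, 44, 3, 15, 38, 47]
  queue [19] -> pop 19, enqueue [16], visited so far: [34, 9, 44, 3, 15, 38, 47, 19]
  queue [16] -> pop 16, enqueue [none], visited so far: [34, 9, 44, 3, 15, 38, 47, 19, 16]
Result: [34, 9, 44, 3, 15, 38, 47, 19, 16]


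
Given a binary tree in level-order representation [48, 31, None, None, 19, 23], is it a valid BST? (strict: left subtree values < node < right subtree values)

Level-order array: [48, 31, None, None, 19, 23]
Validate using subtree bounds (lo, hi): at each node, require lo < value < hi,
then recurse left with hi=value and right with lo=value.
Preorder trace (stopping at first violation):
  at node 48 with bounds (-inf, +inf): OK
  at node 31 with bounds (-inf, 48): OK
  at node 19 with bounds (31, 48): VIOLATION
Node 19 violates its bound: not (31 < 19 < 48).
Result: Not a valid BST


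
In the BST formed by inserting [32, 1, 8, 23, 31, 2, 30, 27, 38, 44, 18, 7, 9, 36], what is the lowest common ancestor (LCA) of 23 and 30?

Tree insertion order: [32, 1, 8, 23, 31, 2, 30, 27, 38, 44, 18, 7, 9, 36]
Tree (level-order array): [32, 1, 38, None, 8, 36, 44, 2, 23, None, None, None, None, None, 7, 18, 31, None, None, 9, None, 30, None, None, None, 27]
In a BST, the LCA of p=23, q=30 is the first node v on the
root-to-leaf path with p <= v <= q (go left if both < v, right if both > v).
Walk from root:
  at 32: both 23 and 30 < 32, go left
  at 1: both 23 and 30 > 1, go right
  at 8: both 23 and 30 > 8, go right
  at 23: 23 <= 23 <= 30, this is the LCA
LCA = 23


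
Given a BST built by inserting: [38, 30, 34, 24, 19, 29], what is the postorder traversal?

Tree insertion order: [38, 30, 34, 24, 19, 29]
Tree (level-order array): [38, 30, None, 24, 34, 19, 29]
Postorder traversal: [19, 29, 24, 34, 30, 38]


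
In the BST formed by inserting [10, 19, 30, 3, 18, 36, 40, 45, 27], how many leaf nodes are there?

Tree built from: [10, 19, 30, 3, 18, 36, 40, 45, 27]
Tree (level-order array): [10, 3, 19, None, None, 18, 30, None, None, 27, 36, None, None, None, 40, None, 45]
Rule: A leaf has 0 children.
Per-node child counts:
  node 10: 2 child(ren)
  node 3: 0 child(ren)
  node 19: 2 child(ren)
  node 18: 0 child(ren)
  node 30: 2 child(ren)
  node 27: 0 child(ren)
  node 36: 1 child(ren)
  node 40: 1 child(ren)
  node 45: 0 child(ren)
Matching nodes: [3, 18, 27, 45]
Count of leaf nodes: 4


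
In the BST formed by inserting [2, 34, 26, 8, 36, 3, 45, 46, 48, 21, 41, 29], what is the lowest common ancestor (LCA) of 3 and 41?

Tree insertion order: [2, 34, 26, 8, 36, 3, 45, 46, 48, 21, 41, 29]
Tree (level-order array): [2, None, 34, 26, 36, 8, 29, None, 45, 3, 21, None, None, 41, 46, None, None, None, None, None, None, None, 48]
In a BST, the LCA of p=3, q=41 is the first node v on the
root-to-leaf path with p <= v <= q (go left if both < v, right if both > v).
Walk from root:
  at 2: both 3 and 41 > 2, go right
  at 34: 3 <= 34 <= 41, this is the LCA
LCA = 34


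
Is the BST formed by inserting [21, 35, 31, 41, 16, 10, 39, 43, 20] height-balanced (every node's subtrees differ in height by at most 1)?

Tree (level-order array): [21, 16, 35, 10, 20, 31, 41, None, None, None, None, None, None, 39, 43]
Definition: a tree is height-balanced if, at every node, |h(left) - h(right)| <= 1 (empty subtree has height -1).
Bottom-up per-node check:
  node 10: h_left=-1, h_right=-1, diff=0 [OK], height=0
  node 20: h_left=-1, h_right=-1, diff=0 [OK], height=0
  node 16: h_left=0, h_right=0, diff=0 [OK], height=1
  node 31: h_left=-1, h_right=-1, diff=0 [OK], height=0
  node 39: h_left=-1, h_right=-1, diff=0 [OK], height=0
  node 43: h_left=-1, h_right=-1, diff=0 [OK], height=0
  node 41: h_left=0, h_right=0, diff=0 [OK], height=1
  node 35: h_left=0, h_right=1, diff=1 [OK], height=2
  node 21: h_left=1, h_right=2, diff=1 [OK], height=3
All nodes satisfy the balance condition.
Result: Balanced


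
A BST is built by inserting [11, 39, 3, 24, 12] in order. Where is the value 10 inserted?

Starting tree (level order): [11, 3, 39, None, None, 24, None, 12]
Insertion path: 11 -> 3
Result: insert 10 as right child of 3
Final tree (level order): [11, 3, 39, None, 10, 24, None, None, None, 12]


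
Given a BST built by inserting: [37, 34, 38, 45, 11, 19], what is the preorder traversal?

Tree insertion order: [37, 34, 38, 45, 11, 19]
Tree (level-order array): [37, 34, 38, 11, None, None, 45, None, 19]
Preorder traversal: [37, 34, 11, 19, 38, 45]


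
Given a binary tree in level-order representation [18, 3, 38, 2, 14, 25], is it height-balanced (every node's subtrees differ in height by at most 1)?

Tree (level-order array): [18, 3, 38, 2, 14, 25]
Definition: a tree is height-balanced if, at every node, |h(left) - h(right)| <= 1 (empty subtree has height -1).
Bottom-up per-node check:
  node 2: h_left=-1, h_right=-1, diff=0 [OK], height=0
  node 14: h_left=-1, h_right=-1, diff=0 [OK], height=0
  node 3: h_left=0, h_right=0, diff=0 [OK], height=1
  node 25: h_left=-1, h_right=-1, diff=0 [OK], height=0
  node 38: h_left=0, h_right=-1, diff=1 [OK], height=1
  node 18: h_left=1, h_right=1, diff=0 [OK], height=2
All nodes satisfy the balance condition.
Result: Balanced


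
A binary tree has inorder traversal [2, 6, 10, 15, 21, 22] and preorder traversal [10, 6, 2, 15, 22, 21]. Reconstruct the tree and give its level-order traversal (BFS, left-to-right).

Inorder:  [2, 6, 10, 15, 21, 22]
Preorder: [10, 6, 2, 15, 22, 21]
Algorithm: preorder visits root first, so consume preorder in order;
for each root, split the current inorder slice at that value into
left-subtree inorder and right-subtree inorder, then recurse.
Recursive splits:
  root=10; inorder splits into left=[2, 6], right=[15, 21, 22]
  root=6; inorder splits into left=[2], right=[]
  root=2; inorder splits into left=[], right=[]
  root=15; inorder splits into left=[], right=[21, 22]
  root=22; inorder splits into left=[21], right=[]
  root=21; inorder splits into left=[], right=[]
Reconstructed level-order: [10, 6, 15, 2, 22, 21]


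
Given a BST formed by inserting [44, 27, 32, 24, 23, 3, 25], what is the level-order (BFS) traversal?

Tree insertion order: [44, 27, 32, 24, 23, 3, 25]
Tree (level-order array): [44, 27, None, 24, 32, 23, 25, None, None, 3]
BFS from the root, enqueuing left then right child of each popped node:
  queue [44] -> pop 44, enqueue [27], visited so far: [44]
  queue [27] -> pop 27, enqueue [24, 32], visited so far: [44, 27]
  queue [24, 32] -> pop 24, enqueue [23, 25], visited so far: [44, 27, 24]
  queue [32, 23, 25] -> pop 32, enqueue [none], visited so far: [44, 27, 24, 32]
  queue [23, 25] -> pop 23, enqueue [3], visited so far: [44, 27, 24, 32, 23]
  queue [25, 3] -> pop 25, enqueue [none], visited so far: [44, 27, 24, 32, 23, 25]
  queue [3] -> pop 3, enqueue [none], visited so far: [44, 27, 24, 32, 23, 25, 3]
Result: [44, 27, 24, 32, 23, 25, 3]


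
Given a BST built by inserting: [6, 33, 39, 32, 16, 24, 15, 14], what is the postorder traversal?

Tree insertion order: [6, 33, 39, 32, 16, 24, 15, 14]
Tree (level-order array): [6, None, 33, 32, 39, 16, None, None, None, 15, 24, 14]
Postorder traversal: [14, 15, 24, 16, 32, 39, 33, 6]


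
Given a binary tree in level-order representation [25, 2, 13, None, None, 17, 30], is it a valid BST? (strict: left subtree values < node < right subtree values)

Level-order array: [25, 2, 13, None, None, 17, 30]
Validate using subtree bounds (lo, hi): at each node, require lo < value < hi,
then recurse left with hi=value and right with lo=value.
Preorder trace (stopping at first violation):
  at node 25 with bounds (-inf, +inf): OK
  at node 2 with bounds (-inf, 25): OK
  at node 13 with bounds (25, +inf): VIOLATION
Node 13 violates its bound: not (25 < 13 < +inf).
Result: Not a valid BST


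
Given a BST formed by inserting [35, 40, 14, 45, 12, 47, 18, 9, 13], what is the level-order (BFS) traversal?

Tree insertion order: [35, 40, 14, 45, 12, 47, 18, 9, 13]
Tree (level-order array): [35, 14, 40, 12, 18, None, 45, 9, 13, None, None, None, 47]
BFS from the root, enqueuing left then right child of each popped node:
  queue [35] -> pop 35, enqueue [14, 40], visited so far: [35]
  queue [14, 40] -> pop 14, enqueue [12, 18], visited so far: [35, 14]
  queue [40, 12, 18] -> pop 40, enqueue [45], visited so far: [35, 14, 40]
  queue [12, 18, 45] -> pop 12, enqueue [9, 13], visited so far: [35, 14, 40, 12]
  queue [18, 45, 9, 13] -> pop 18, enqueue [none], visited so far: [35, 14, 40, 12, 18]
  queue [45, 9, 13] -> pop 45, enqueue [47], visited so far: [35, 14, 40, 12, 18, 45]
  queue [9, 13, 47] -> pop 9, enqueue [none], visited so far: [35, 14, 40, 12, 18, 45, 9]
  queue [13, 47] -> pop 13, enqueue [none], visited so far: [35, 14, 40, 12, 18, 45, 9, 13]
  queue [47] -> pop 47, enqueue [none], visited so far: [35, 14, 40, 12, 18, 45, 9, 13, 47]
Result: [35, 14, 40, 12, 18, 45, 9, 13, 47]


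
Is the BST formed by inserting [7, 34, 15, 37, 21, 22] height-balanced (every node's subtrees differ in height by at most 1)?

Tree (level-order array): [7, None, 34, 15, 37, None, 21, None, None, None, 22]
Definition: a tree is height-balanced if, at every node, |h(left) - h(right)| <= 1 (empty subtree has height -1).
Bottom-up per-node check:
  node 22: h_left=-1, h_right=-1, diff=0 [OK], height=0
  node 21: h_left=-1, h_right=0, diff=1 [OK], height=1
  node 15: h_left=-1, h_right=1, diff=2 [FAIL (|-1-1|=2 > 1)], height=2
  node 37: h_left=-1, h_right=-1, diff=0 [OK], height=0
  node 34: h_left=2, h_right=0, diff=2 [FAIL (|2-0|=2 > 1)], height=3
  node 7: h_left=-1, h_right=3, diff=4 [FAIL (|-1-3|=4 > 1)], height=4
Node 15 violates the condition: |-1 - 1| = 2 > 1.
Result: Not balanced


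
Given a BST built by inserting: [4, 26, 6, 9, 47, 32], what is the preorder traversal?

Tree insertion order: [4, 26, 6, 9, 47, 32]
Tree (level-order array): [4, None, 26, 6, 47, None, 9, 32]
Preorder traversal: [4, 26, 6, 9, 47, 32]


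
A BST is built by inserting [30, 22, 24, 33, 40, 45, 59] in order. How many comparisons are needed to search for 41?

Search path for 41: 30 -> 33 -> 40 -> 45
Found: False
Comparisons: 4


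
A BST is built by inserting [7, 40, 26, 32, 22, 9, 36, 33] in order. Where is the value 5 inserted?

Starting tree (level order): [7, None, 40, 26, None, 22, 32, 9, None, None, 36, None, None, 33]
Insertion path: 7
Result: insert 5 as left child of 7
Final tree (level order): [7, 5, 40, None, None, 26, None, 22, 32, 9, None, None, 36, None, None, 33]


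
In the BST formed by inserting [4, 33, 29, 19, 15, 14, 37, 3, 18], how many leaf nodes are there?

Tree built from: [4, 33, 29, 19, 15, 14, 37, 3, 18]
Tree (level-order array): [4, 3, 33, None, None, 29, 37, 19, None, None, None, 15, None, 14, 18]
Rule: A leaf has 0 children.
Per-node child counts:
  node 4: 2 child(ren)
  node 3: 0 child(ren)
  node 33: 2 child(ren)
  node 29: 1 child(ren)
  node 19: 1 child(ren)
  node 15: 2 child(ren)
  node 14: 0 child(ren)
  node 18: 0 child(ren)
  node 37: 0 child(ren)
Matching nodes: [3, 14, 18, 37]
Count of leaf nodes: 4


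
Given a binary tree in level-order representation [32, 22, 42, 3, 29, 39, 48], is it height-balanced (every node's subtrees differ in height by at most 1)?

Tree (level-order array): [32, 22, 42, 3, 29, 39, 48]
Definition: a tree is height-balanced if, at every node, |h(left) - h(right)| <= 1 (empty subtree has height -1).
Bottom-up per-node check:
  node 3: h_left=-1, h_right=-1, diff=0 [OK], height=0
  node 29: h_left=-1, h_right=-1, diff=0 [OK], height=0
  node 22: h_left=0, h_right=0, diff=0 [OK], height=1
  node 39: h_left=-1, h_right=-1, diff=0 [OK], height=0
  node 48: h_left=-1, h_right=-1, diff=0 [OK], height=0
  node 42: h_left=0, h_right=0, diff=0 [OK], height=1
  node 32: h_left=1, h_right=1, diff=0 [OK], height=2
All nodes satisfy the balance condition.
Result: Balanced


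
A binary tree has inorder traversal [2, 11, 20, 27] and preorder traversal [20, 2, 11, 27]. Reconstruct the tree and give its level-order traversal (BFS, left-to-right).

Inorder:  [2, 11, 20, 27]
Preorder: [20, 2, 11, 27]
Algorithm: preorder visits root first, so consume preorder in order;
for each root, split the current inorder slice at that value into
left-subtree inorder and right-subtree inorder, then recurse.
Recursive splits:
  root=20; inorder splits into left=[2, 11], right=[27]
  root=2; inorder splits into left=[], right=[11]
  root=11; inorder splits into left=[], right=[]
  root=27; inorder splits into left=[], right=[]
Reconstructed level-order: [20, 2, 27, 11]


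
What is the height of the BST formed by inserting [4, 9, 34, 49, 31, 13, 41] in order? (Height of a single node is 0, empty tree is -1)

Insertion order: [4, 9, 34, 49, 31, 13, 41]
Tree (level-order array): [4, None, 9, None, 34, 31, 49, 13, None, 41]
Compute height bottom-up (empty subtree = -1):
  height(13) = 1 + max(-1, -1) = 0
  height(31) = 1 + max(0, -1) = 1
  height(41) = 1 + max(-1, -1) = 0
  height(49) = 1 + max(0, -1) = 1
  height(34) = 1 + max(1, 1) = 2
  height(9) = 1 + max(-1, 2) = 3
  height(4) = 1 + max(-1, 3) = 4
Height = 4


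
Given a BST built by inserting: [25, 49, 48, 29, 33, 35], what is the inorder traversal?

Tree insertion order: [25, 49, 48, 29, 33, 35]
Tree (level-order array): [25, None, 49, 48, None, 29, None, None, 33, None, 35]
Inorder traversal: [25, 29, 33, 35, 48, 49]


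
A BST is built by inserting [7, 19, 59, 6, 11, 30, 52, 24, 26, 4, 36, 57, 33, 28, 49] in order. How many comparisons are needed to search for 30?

Search path for 30: 7 -> 19 -> 59 -> 30
Found: True
Comparisons: 4


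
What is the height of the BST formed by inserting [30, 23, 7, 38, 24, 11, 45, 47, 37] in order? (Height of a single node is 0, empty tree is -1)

Insertion order: [30, 23, 7, 38, 24, 11, 45, 47, 37]
Tree (level-order array): [30, 23, 38, 7, 24, 37, 45, None, 11, None, None, None, None, None, 47]
Compute height bottom-up (empty subtree = -1):
  height(11) = 1 + max(-1, -1) = 0
  height(7) = 1 + max(-1, 0) = 1
  height(24) = 1 + max(-1, -1) = 0
  height(23) = 1 + max(1, 0) = 2
  height(37) = 1 + max(-1, -1) = 0
  height(47) = 1 + max(-1, -1) = 0
  height(45) = 1 + max(-1, 0) = 1
  height(38) = 1 + max(0, 1) = 2
  height(30) = 1 + max(2, 2) = 3
Height = 3


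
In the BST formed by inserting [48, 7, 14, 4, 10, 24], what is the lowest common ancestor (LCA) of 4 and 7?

Tree insertion order: [48, 7, 14, 4, 10, 24]
Tree (level-order array): [48, 7, None, 4, 14, None, None, 10, 24]
In a BST, the LCA of p=4, q=7 is the first node v on the
root-to-leaf path with p <= v <= q (go left if both < v, right if both > v).
Walk from root:
  at 48: both 4 and 7 < 48, go left
  at 7: 4 <= 7 <= 7, this is the LCA
LCA = 7


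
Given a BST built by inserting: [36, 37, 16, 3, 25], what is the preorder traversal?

Tree insertion order: [36, 37, 16, 3, 25]
Tree (level-order array): [36, 16, 37, 3, 25]
Preorder traversal: [36, 16, 3, 25, 37]


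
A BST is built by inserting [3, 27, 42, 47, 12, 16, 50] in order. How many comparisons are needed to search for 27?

Search path for 27: 3 -> 27
Found: True
Comparisons: 2


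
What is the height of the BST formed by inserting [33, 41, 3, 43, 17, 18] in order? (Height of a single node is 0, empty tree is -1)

Insertion order: [33, 41, 3, 43, 17, 18]
Tree (level-order array): [33, 3, 41, None, 17, None, 43, None, 18]
Compute height bottom-up (empty subtree = -1):
  height(18) = 1 + max(-1, -1) = 0
  height(17) = 1 + max(-1, 0) = 1
  height(3) = 1 + max(-1, 1) = 2
  height(43) = 1 + max(-1, -1) = 0
  height(41) = 1 + max(-1, 0) = 1
  height(33) = 1 + max(2, 1) = 3
Height = 3


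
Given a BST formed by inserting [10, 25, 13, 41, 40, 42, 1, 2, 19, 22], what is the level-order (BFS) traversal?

Tree insertion order: [10, 25, 13, 41, 40, 42, 1, 2, 19, 22]
Tree (level-order array): [10, 1, 25, None, 2, 13, 41, None, None, None, 19, 40, 42, None, 22]
BFS from the root, enqueuing left then right child of each popped node:
  queue [10] -> pop 10, enqueue [1, 25], visited so far: [10]
  queue [1, 25] -> pop 1, enqueue [2], visited so far: [10, 1]
  queue [25, 2] -> pop 25, enqueue [13, 41], visited so far: [10, 1, 25]
  queue [2, 13, 41] -> pop 2, enqueue [none], visited so far: [10, 1, 25, 2]
  queue [13, 41] -> pop 13, enqueue [19], visited so far: [10, 1, 25, 2, 13]
  queue [41, 19] -> pop 41, enqueue [40, 42], visited so far: [10, 1, 25, 2, 13, 41]
  queue [19, 40, 42] -> pop 19, enqueue [22], visited so far: [10, 1, 25, 2, 13, 41, 19]
  queue [40, 42, 22] -> pop 40, enqueue [none], visited so far: [10, 1, 25, 2, 13, 41, 19, 40]
  queue [42, 22] -> pop 42, enqueue [none], visited so far: [10, 1, 25, 2, 13, 41, 19, 40, 42]
  queue [22] -> pop 22, enqueue [none], visited so far: [10, 1, 25, 2, 13, 41, 19, 40, 42, 22]
Result: [10, 1, 25, 2, 13, 41, 19, 40, 42, 22]


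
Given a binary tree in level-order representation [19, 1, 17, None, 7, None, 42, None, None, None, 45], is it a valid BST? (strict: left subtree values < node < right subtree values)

Level-order array: [19, 1, 17, None, 7, None, 42, None, None, None, 45]
Validate using subtree bounds (lo, hi): at each node, require lo < value < hi,
then recurse left with hi=value and right with lo=value.
Preorder trace (stopping at first violation):
  at node 19 with bounds (-inf, +inf): OK
  at node 1 with bounds (-inf, 19): OK
  at node 7 with bounds (1, 19): OK
  at node 17 with bounds (19, +inf): VIOLATION
Node 17 violates its bound: not (19 < 17 < +inf).
Result: Not a valid BST


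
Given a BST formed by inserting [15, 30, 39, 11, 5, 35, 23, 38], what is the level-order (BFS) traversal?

Tree insertion order: [15, 30, 39, 11, 5, 35, 23, 38]
Tree (level-order array): [15, 11, 30, 5, None, 23, 39, None, None, None, None, 35, None, None, 38]
BFS from the root, enqueuing left then right child of each popped node:
  queue [15] -> pop 15, enqueue [11, 30], visited so far: [15]
  queue [11, 30] -> pop 11, enqueue [5], visited so far: [15, 11]
  queue [30, 5] -> pop 30, enqueue [23, 39], visited so far: [15, 11, 30]
  queue [5, 23, 39] -> pop 5, enqueue [none], visited so far: [15, 11, 30, 5]
  queue [23, 39] -> pop 23, enqueue [none], visited so far: [15, 11, 30, 5, 23]
  queue [39] -> pop 39, enqueue [35], visited so far: [15, 11, 30, 5, 23, 39]
  queue [35] -> pop 35, enqueue [38], visited so far: [15, 11, 30, 5, 23, 39, 35]
  queue [38] -> pop 38, enqueue [none], visited so far: [15, 11, 30, 5, 23, 39, 35, 38]
Result: [15, 11, 30, 5, 23, 39, 35, 38]


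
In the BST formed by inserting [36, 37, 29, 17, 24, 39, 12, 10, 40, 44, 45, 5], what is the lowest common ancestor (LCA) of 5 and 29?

Tree insertion order: [36, 37, 29, 17, 24, 39, 12, 10, 40, 44, 45, 5]
Tree (level-order array): [36, 29, 37, 17, None, None, 39, 12, 24, None, 40, 10, None, None, None, None, 44, 5, None, None, 45]
In a BST, the LCA of p=5, q=29 is the first node v on the
root-to-leaf path with p <= v <= q (go left if both < v, right if both > v).
Walk from root:
  at 36: both 5 and 29 < 36, go left
  at 29: 5 <= 29 <= 29, this is the LCA
LCA = 29
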